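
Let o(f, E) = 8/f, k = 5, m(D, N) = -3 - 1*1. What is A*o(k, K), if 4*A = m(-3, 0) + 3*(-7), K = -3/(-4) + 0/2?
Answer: -10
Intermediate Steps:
K = ¾ (K = -3*(-¼) + 0*(½) = ¾ + 0 = ¾ ≈ 0.75000)
m(D, N) = -4 (m(D, N) = -3 - 1 = -4)
A = -25/4 (A = (-4 + 3*(-7))/4 = (-4 - 21)/4 = (¼)*(-25) = -25/4 ≈ -6.2500)
A*o(k, K) = -50/5 = -25/4*8/5 = -10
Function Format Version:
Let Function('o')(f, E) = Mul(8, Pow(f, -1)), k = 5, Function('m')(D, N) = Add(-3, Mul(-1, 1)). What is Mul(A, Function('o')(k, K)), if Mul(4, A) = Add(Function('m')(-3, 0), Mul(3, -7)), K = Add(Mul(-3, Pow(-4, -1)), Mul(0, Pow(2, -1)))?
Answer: -10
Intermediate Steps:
K = Rational(3, 4) (K = Add(Mul(-3, Rational(-1, 4)), Mul(0, Rational(1, 2))) = Add(Rational(3, 4), 0) = Rational(3, 4) ≈ 0.75000)
Function('m')(D, N) = -4 (Function('m')(D, N) = Add(-3, -1) = -4)
A = Rational(-25, 4) (A = Mul(Rational(1, 4), Add(-4, Mul(3, -7))) = Mul(Rational(1, 4), Add(-4, -21)) = Mul(Rational(1, 4), -25) = Rational(-25, 4) ≈ -6.2500)
Mul(A, Function('o')(k, K)) = Mul(Rational(-25, 4), Mul(8, Pow(5, -1))) = Mul(Rational(-25, 4), Mul(8, Rational(1, 5))) = Mul(Rational(-25, 4), Rational(8, 5)) = -10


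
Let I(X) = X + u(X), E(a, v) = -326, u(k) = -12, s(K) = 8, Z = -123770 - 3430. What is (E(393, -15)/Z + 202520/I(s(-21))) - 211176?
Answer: -16650861437/63600 ≈ -2.6181e+5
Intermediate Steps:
Z = -127200
I(X) = -12 + X (I(X) = X - 12 = -12 + X)
(E(393, -15)/Z + 202520/I(s(-21))) - 211176 = (-326/(-127200) + 202520/(-12 + 8)) - 211176 = (-326*(-1/127200) + 202520/(-4)) - 211176 = (163/63600 + 202520*(-1/4)) - 211176 = (163/63600 - 50630) - 211176 = -3220067837/63600 - 211176 = -16650861437/63600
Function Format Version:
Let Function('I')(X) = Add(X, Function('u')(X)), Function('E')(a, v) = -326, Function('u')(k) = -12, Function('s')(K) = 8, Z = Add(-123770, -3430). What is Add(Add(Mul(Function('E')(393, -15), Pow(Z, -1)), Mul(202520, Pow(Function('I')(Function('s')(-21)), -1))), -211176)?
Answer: Rational(-16650861437, 63600) ≈ -2.6181e+5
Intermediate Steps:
Z = -127200
Function('I')(X) = Add(-12, X) (Function('I')(X) = Add(X, -12) = Add(-12, X))
Add(Add(Mul(Function('E')(393, -15), Pow(Z, -1)), Mul(202520, Pow(Function('I')(Function('s')(-21)), -1))), -211176) = Add(Add(Mul(-326, Pow(-127200, -1)), Mul(202520, Pow(Add(-12, 8), -1))), -211176) = Add(Add(Mul(-326, Rational(-1, 127200)), Mul(202520, Pow(-4, -1))), -211176) = Add(Add(Rational(163, 63600), Mul(202520, Rational(-1, 4))), -211176) = Add(Add(Rational(163, 63600), -50630), -211176) = Add(Rational(-3220067837, 63600), -211176) = Rational(-16650861437, 63600)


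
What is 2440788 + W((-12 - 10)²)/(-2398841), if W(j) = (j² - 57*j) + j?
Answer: 5855062119556/2398841 ≈ 2.4408e+6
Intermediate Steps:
W(j) = j² - 56*j
2440788 + W((-12 - 10)²)/(-2398841) = 2440788 + ((-12 - 10)²*(-56 + (-12 - 10)²))/(-2398841) = 2440788 + ((-22)²*(-56 + (-22)²))*(-1/2398841) = 2440788 + (484*(-56 + 484))*(-1/2398841) = 2440788 + (484*428)*(-1/2398841) = 2440788 + 207152*(-1/2398841) = 2440788 - 207152/2398841 = 5855062119556/2398841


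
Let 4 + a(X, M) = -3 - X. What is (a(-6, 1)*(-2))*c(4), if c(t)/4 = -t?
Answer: -32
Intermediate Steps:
a(X, M) = -7 - X (a(X, M) = -4 + (-3 - X) = -7 - X)
c(t) = -4*t (c(t) = 4*(-t) = -4*t)
(a(-6, 1)*(-2))*c(4) = ((-7 - 1*(-6))*(-2))*(-4*4) = ((-7 + 6)*(-2))*(-16) = -1*(-2)*(-16) = 2*(-16) = -32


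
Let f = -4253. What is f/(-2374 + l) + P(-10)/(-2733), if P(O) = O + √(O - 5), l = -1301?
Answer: 3886733/3347925 - I*√15/2733 ≈ 1.1609 - 0.0014171*I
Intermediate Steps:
P(O) = O + √(-5 + O)
f/(-2374 + l) + P(-10)/(-2733) = -4253/(-2374 - 1301) + (-10 + √(-5 - 10))/(-2733) = -4253/(-3675) + (-10 + √(-15))*(-1/2733) = -4253*(-1/3675) + (-10 + I*√15)*(-1/2733) = 4253/3675 + (10/2733 - I*√15/2733) = 3886733/3347925 - I*√15/2733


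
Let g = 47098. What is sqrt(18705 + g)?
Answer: sqrt(65803) ≈ 256.52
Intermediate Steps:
sqrt(18705 + g) = sqrt(18705 + 47098) = sqrt(65803)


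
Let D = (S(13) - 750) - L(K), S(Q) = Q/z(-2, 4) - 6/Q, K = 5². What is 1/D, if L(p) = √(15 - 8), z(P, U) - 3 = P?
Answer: -124631/91909386 + 169*√7/91909386 ≈ -0.0013512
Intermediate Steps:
z(P, U) = 3 + P
K = 25
L(p) = √7
S(Q) = Q - 6/Q (S(Q) = Q/(3 - 2) - 6/Q = Q/1 - 6/Q = Q*1 - 6/Q = Q - 6/Q)
D = -9587/13 - √7 (D = ((13 - 6/13) - 750) - √7 = (163/13 - 750) - √7 = -9587/13 - √7 ≈ -740.11)
1/D = 1/(-9587/13 - √7)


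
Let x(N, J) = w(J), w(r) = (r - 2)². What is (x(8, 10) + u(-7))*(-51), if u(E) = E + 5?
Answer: -3162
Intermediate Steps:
w(r) = (-2 + r)²
x(N, J) = (-2 + J)²
u(E) = 5 + E
(x(8, 10) + u(-7))*(-51) = ((-2 + 10)² + (5 - 7))*(-51) = (8² - 2)*(-51) = (64 - 2)*(-51) = 62*(-51) = -3162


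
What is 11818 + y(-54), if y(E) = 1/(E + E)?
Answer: 1276343/108 ≈ 11818.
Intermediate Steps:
y(E) = 1/(2*E)
11818 + y(-54) = 11818 + (1/2)/(-54) = 11818 + (1/2)*(-1/54) = 11818 - 1/108 = 1276343/108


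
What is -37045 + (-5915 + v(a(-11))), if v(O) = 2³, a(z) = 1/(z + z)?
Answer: -42952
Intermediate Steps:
a(z) = 1/(2*z)
v(O) = 8
-37045 + (-5915 + v(a(-11))) = -37045 + (-5915 + 8) = -37045 - 5907 = -42952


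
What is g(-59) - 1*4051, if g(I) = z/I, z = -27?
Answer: -238982/59 ≈ -4050.5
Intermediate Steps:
g(I) = -27/I
g(-59) - 1*4051 = -27/(-59) - 1*4051 = -27*(-1/59) - 4051 = 27/59 - 4051 = -238982/59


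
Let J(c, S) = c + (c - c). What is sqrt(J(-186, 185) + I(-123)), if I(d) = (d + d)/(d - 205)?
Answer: I*sqrt(741)/2 ≈ 13.611*I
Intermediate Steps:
J(c, S) = c (J(c, S) = c + 0 = c)
I(d) = 2*d/(-205 + d) (I(d) = (2*d)/(-205 + d) = 2*d/(-205 + d))
sqrt(J(-186, 185) + I(-123)) = sqrt(-186 + 2*(-123)/(-205 - 123)) = sqrt(-186 + 2*(-123)/(-328)) = sqrt(-186 + 2*(-123)*(-1/328)) = sqrt(-186 + 3/4) = sqrt(-741/4) = I*sqrt(741)/2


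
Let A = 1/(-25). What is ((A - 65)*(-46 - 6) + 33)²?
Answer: 7289232129/625 ≈ 1.1663e+7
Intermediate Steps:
A = -1/25 ≈ -0.040000
((A - 65)*(-46 - 6) + 33)² = ((-1/25 - 65)*(-46 - 6) + 33)² = (-1626/25*(-52) + 33)² = (84552/25 + 33)² = (85377/25)² = 7289232129/625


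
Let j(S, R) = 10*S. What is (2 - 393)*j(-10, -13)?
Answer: 39100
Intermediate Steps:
(2 - 393)*j(-10, -13) = (2 - 393)*(10*(-10)) = -391*(-100) = 39100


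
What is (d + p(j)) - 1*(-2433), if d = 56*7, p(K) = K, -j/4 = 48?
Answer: 2633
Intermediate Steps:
j = -192 (j = -4*48 = -192)
d = 392
(d + p(j)) - 1*(-2433) = (392 - 192) - 1*(-2433) = 200 + 2433 = 2633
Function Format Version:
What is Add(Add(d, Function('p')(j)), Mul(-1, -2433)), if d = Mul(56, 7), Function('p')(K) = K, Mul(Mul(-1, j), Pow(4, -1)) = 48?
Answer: 2633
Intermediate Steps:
j = -192 (j = Mul(-4, 48) = -192)
d = 392
Add(Add(d, Function('p')(j)), Mul(-1, -2433)) = Add(Add(392, -192), Mul(-1, -2433)) = Add(200, 2433) = 2633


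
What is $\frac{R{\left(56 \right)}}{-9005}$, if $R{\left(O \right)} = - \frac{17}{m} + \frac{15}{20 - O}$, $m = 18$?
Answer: $\frac{49}{324180} \approx 0.00015115$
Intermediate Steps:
$R{\left(O \right)} = - \frac{17}{18} + \frac{15}{20 - O}$
$\frac{R{\left(56 \right)}}{-9005} = \frac{\frac{1}{18} \frac{1}{-20 + 56} \left(70 - 952\right)}{-9005} = \frac{70 - 952}{18 \cdot 36} \left(- \frac{1}{9005}\right) = \frac{1}{18} \cdot \frac{1}{36} \left(-882\right) \left(- \frac{1}{9005}\right) = \left(- \frac{49}{36}\right) \left(- \frac{1}{9005}\right) = \frac{49}{324180}$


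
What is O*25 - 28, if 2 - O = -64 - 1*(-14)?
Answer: 1272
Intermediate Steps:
O = 52 (O = 2 - (-64 - 1*(-14)) = 2 - (-64 + 14) = 2 - 1*(-50) = 2 + 50 = 52)
O*25 - 28 = 52*25 - 28 = 1300 - 28 = 1272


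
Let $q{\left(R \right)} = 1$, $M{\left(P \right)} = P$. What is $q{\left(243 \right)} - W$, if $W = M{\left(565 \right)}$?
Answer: $-564$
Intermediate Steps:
$W = 565$
$q{\left(243 \right)} - W = 1 - 565 = -564$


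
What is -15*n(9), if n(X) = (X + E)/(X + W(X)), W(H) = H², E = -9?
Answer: 0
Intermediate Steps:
n(X) = (-9 + X)/(X + X²) (n(X) = (X - 9)/(X + X²) = (-9 + X)/(X + X²))
-15*n(9) = -15*(-9 + 9)/(9*(1 + 9)) = -5*0/(3*10) = -15*0 = 0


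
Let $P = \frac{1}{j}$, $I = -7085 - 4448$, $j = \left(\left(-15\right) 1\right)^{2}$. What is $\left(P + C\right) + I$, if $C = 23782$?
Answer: $\frac{2756026}{225} \approx 12249.0$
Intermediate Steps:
$j = 225$ ($j = \left(-15\right)^{2} = 225$)
$I = -11533$ ($I = -7085 - 4448 = -11533$)
$P = \frac{1}{225} \approx 0.0044444$
$\left(P + C\right) + I = \left(\frac{1}{225} + 23782\right) - 11533 = \frac{5350951}{225} - 11533 = \frac{2756026}{225}$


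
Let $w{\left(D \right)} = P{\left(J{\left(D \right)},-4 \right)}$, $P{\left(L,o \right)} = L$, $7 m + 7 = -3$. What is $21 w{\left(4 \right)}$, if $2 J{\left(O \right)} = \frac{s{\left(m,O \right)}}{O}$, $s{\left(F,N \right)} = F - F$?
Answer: $0$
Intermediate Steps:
$m = - \frac{10}{7}$ ($m = -1 + \frac{1}{7} \left(-3\right) = -1 - \frac{3}{7} = - \frac{10}{7} \approx -1.4286$)
$s{\left(F,N \right)} = 0$
$J{\left(O \right)} = 0$ ($J{\left(O \right)} = \frac{0 \frac{1}{O}}{2} = \frac{1}{2} \cdot 0 = 0$)
$w{\left(D \right)} = 0$
$21 w{\left(4 \right)} = 21 \cdot 0 = 0$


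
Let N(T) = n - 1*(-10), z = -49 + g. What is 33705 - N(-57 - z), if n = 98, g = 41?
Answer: 33597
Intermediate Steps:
z = -8 (z = -49 + 41 = -8)
N(T) = 108 (N(T) = 98 - 1*(-10) = 98 + 10 = 108)
33705 - N(-57 - z) = 33705 - 1*108 = 33705 - 108 = 33597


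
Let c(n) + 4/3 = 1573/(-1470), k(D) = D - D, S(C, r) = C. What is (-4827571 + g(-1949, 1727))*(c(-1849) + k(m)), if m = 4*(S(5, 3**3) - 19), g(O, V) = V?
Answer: 8524853426/735 ≈ 1.1598e+7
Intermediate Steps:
m = -56 (m = 4*(5 - 19) = 4*(-14) = -56)
k(D) = 0
c(n) = -3533/1470 (c(n) = -4/3 + 1573/(-1470) = -4/3 + 1573*(-1/1470) = -4/3 - 1573/1470 = -3533/1470)
(-4827571 + g(-1949, 1727))*(c(-1849) + k(m)) = (-4827571 + 1727)*(-3533/1470 + 0) = -4825844*(-3533/1470) = 8524853426/735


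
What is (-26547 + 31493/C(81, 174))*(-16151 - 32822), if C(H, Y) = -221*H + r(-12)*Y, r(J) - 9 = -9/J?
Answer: 42137579273857/32409 ≈ 1.3002e+9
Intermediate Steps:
r(J) = 9 - 9/J
C(H, Y) = -221*H + 39*Y/4 (C(H, Y) = -221*H + (9 - 9/(-12))*Y = -221*H + (9 - 9*(-1/12))*Y = -221*H + (9 + ¾)*Y = -221*H + 39*Y/4)
(-26547 + 31493/C(81, 174))*(-16151 - 32822) = (-26547 + 31493/(-221*81 + (39/4)*174))*(-16151 - 32822) = (-26547 + 31493/(-17901 + 3393/2))*(-48973) = (-26547 + 31493/(-32409/2))*(-48973) = (-26547 + 31493*(-2/32409))*(-48973) = (-26547 - 62986/32409)*(-48973) = -860424709/32409*(-48973) = 42137579273857/32409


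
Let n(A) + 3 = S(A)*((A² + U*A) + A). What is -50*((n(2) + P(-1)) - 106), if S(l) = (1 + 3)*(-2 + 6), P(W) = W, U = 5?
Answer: -7300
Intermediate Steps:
S(l) = 16 (S(l) = 4*4 = 16)
n(A) = -3 + 16*A² + 96*A (n(A) = -3 + 16*((A² + 5*A) + A) = -3 + 16*(A² + 6*A) = -3 + (16*A² + 96*A) = -3 + 16*A² + 96*A)
-50*((n(2) + P(-1)) - 106) = -50*(((-3 + 16*2² + 96*2) - 1) - 106) = -50*(((-3 + 16*4 + 192) - 1) - 106) = -50*(((-3 + 64 + 192) - 1) - 106) = -50*((253 - 1) - 106) = -50*(252 - 106) = -50*146 = -7300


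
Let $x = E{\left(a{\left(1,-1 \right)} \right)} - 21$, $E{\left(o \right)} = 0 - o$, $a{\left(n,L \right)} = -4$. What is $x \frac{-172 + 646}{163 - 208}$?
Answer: $\frac{2686}{15} \approx 179.07$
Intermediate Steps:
$E{\left(o \right)} = - o$
$x = -17$ ($x = \left(-1\right) \left(-4\right) - 21 = 4 - 21 = -17$)
$x \frac{-172 + 646}{163 - 208} = - 17 \frac{-172 + 646}{163 - 208} = - 17 \frac{474}{-45} = - 17 \cdot 474 \left(- \frac{1}{45}\right) = \left(-17\right) \left(- \frac{158}{15}\right) = \frac{2686}{15}$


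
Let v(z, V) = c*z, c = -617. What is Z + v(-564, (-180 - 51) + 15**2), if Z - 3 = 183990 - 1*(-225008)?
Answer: 756989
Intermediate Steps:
v(z, V) = -617*z
Z = 409001 (Z = 3 + (183990 - 1*(-225008)) = 3 + (183990 + 225008) = 3 + 408998 = 409001)
Z + v(-564, (-180 - 51) + 15**2) = 409001 - 617*(-564) = 409001 + 347988 = 756989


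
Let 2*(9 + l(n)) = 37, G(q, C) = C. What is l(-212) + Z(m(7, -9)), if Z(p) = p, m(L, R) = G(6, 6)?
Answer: 31/2 ≈ 15.500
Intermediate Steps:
m(L, R) = 6
l(n) = 19/2 (l(n) = -9 + (½)*37 = -9 + 37/2 = 19/2)
l(-212) + Z(m(7, -9)) = 19/2 + 6 = 31/2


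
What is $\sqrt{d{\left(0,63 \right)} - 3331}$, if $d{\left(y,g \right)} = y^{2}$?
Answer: $i \sqrt{3331} \approx 57.715 i$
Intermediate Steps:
$\sqrt{d{\left(0,63 \right)} - 3331} = \sqrt{0^{2} - 3331} = \sqrt{0 - 3331} = \sqrt{-3331} = i \sqrt{3331}$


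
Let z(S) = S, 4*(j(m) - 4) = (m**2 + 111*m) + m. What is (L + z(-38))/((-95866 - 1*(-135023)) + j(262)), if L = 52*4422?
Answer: 114953/31829 ≈ 3.6116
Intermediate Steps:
j(m) = 4 + 28*m + m**2/4 (j(m) = 4 + ((m**2 + 111*m) + m)/4 = 4 + (m**2 + 112*m)/4 = 4 + (28*m + m**2/4) = 4 + 28*m + m**2/4)
L = 229944
(L + z(-38))/((-95866 - 1*(-135023)) + j(262)) = (229944 - 38)/((-95866 - 1*(-135023)) + (4 + 28*262 + (1/4)*262**2)) = 229906/((-95866 + 135023) + (4 + 7336 + (1/4)*68644)) = 229906/(39157 + (4 + 7336 + 17161)) = 229906/(39157 + 24501) = 229906/63658 = 229906*(1/63658) = 114953/31829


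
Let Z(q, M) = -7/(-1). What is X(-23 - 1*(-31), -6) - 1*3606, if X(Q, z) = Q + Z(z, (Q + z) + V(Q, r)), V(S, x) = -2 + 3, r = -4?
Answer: -3591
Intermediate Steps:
V(S, x) = 1
Z(q, M) = 7 (Z(q, M) = -7*(-1) = 7)
X(Q, z) = 7 + Q (X(Q, z) = Q + 7 = 7 + Q)
X(-23 - 1*(-31), -6) - 1*3606 = (7 + (-23 - 1*(-31))) - 1*3606 = (7 + (-23 + 31)) - 3606 = (7 + 8) - 3606 = 15 - 3606 = -3591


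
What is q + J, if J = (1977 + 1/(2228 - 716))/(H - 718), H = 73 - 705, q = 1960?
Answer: 159910511/81648 ≈ 1958.5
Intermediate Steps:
H = -632
J = -119569/81648 (J = (1977 + 1/(2228 - 716))/(-632 - 718) = (1977 + 1/1512)/(-1350) = (1977 + 1/1512)*(-1/1350) = (2989225/1512)*(-1/1350) = -119569/81648 ≈ -1.4644)
q + J = 1960 - 119569/81648 = 159910511/81648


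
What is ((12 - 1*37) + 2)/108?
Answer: -23/108 ≈ -0.21296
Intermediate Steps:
((12 - 1*37) + 2)/108 = ((12 - 37) + 2)*(1/108) = (-25 + 2)*(1/108) = -23*1/108 = -23/108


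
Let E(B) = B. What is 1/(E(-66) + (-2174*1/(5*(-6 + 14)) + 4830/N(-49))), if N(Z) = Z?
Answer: -140/30649 ≈ -0.0045678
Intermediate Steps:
1/(E(-66) + (-2174*1/(5*(-6 + 14)) + 4830/N(-49))) = 1/(-66 + (-2174*1/(5*(-6 + 14)) + 4830/(-49))) = 1/(-66 + (-2174/(5*8) + 4830*(-1/49))) = 1/(-66 + (-2174/40 - 690/7)) = 1/(-66 + (-2174*1/40 - 690/7)) = 1/(-66 + (-1087/20 - 690/7)) = 1/(-66 - 21409/140) = 1/(-30649/140) = -140/30649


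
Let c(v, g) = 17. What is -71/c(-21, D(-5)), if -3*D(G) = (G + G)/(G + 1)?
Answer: -71/17 ≈ -4.1765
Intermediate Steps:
D(G) = -2*G/(3*(1 + G)) (D(G) = -(G + G)/(3*(G + 1)) = -2*G/(3*(1 + G)))
-71/c(-21, D(-5)) = -71/17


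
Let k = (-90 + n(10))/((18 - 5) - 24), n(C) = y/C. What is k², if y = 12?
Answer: 197136/3025 ≈ 65.169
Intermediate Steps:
n(C) = 12/C
k = 444/55 (k = (-90 + 12/10)/((18 - 5) - 24) = (-90 + 12*(⅒))/(13 - 24) = (-90 + 6/5)/(-11) = -444/5*(-1/11) = 444/55 ≈ 8.0727)
k² = (444/55)² = 197136/3025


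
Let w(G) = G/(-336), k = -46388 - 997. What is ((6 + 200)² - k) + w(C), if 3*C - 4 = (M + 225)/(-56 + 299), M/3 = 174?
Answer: 2444568145/27216 ≈ 89821.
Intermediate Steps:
M = 522 (M = 3*174 = 522)
C = 191/81 (C = 4/3 + ((522 + 225)/(-56 + 299))/3 = 4/3 + (747/243)/3 = 4/3 + (747*(1/243))/3 = 4/3 + (⅓)*(83/27) = 4/3 + 83/81 = 191/81 ≈ 2.3580)
k = -47385
w(G) = -G/336 (w(G) = G*(-1/336) = -G/336)
((6 + 200)² - k) + w(C) = ((6 + 200)² - 1*(-47385)) - 1/336*191/81 = (206² + 47385) - 191/27216 = (42436 + 47385) - 191/27216 = 89821 - 191/27216 = 2444568145/27216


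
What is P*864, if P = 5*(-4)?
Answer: -17280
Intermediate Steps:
P = -20
P*864 = -20*864 = -17280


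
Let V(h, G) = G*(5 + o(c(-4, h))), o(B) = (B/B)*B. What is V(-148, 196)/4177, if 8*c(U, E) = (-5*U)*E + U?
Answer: -71638/4177 ≈ -17.151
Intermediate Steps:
c(U, E) = U/8 - 5*E*U/8 (c(U, E) = ((-5*U)*E + U)/8 = (-5*E*U + U)/8 = (U - 5*E*U)/8 = U/8 - 5*E*U/8)
o(B) = B (o(B) = 1*B = B)
V(h, G) = G*(9/2 + 5*h/2) (V(h, G) = G*(5 + (⅛)*(-4)*(1 - 5*h)) = G*(5 + (-½ + 5*h/2)) = G*(9/2 + 5*h/2))
V(-148, 196)/4177 = ((½)*196*(9 + 5*(-148)))/4177 = ((½)*196*(9 - 740))*(1/4177) = ((½)*196*(-731))*(1/4177) = -71638*1/4177 = -71638/4177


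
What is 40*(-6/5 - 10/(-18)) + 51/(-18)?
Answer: -515/18 ≈ -28.611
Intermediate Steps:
40*(-6/5 - 10/(-18)) + 51/(-18) = 40*(-6*1/5 - 10*(-1/18)) + 51*(-1/18) = 40*(-6/5 + 5/9) - 17/6 = 40*(-29/45) - 17/6 = -232/9 - 17/6 = -515/18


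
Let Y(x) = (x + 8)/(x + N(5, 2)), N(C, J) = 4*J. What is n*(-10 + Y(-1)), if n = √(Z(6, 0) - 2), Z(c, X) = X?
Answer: -9*I*√2 ≈ -12.728*I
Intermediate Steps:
n = I*√2 (n = √(0 - 2) = √(-2) = I*√2 ≈ 1.4142*I)
Y(x) = 1 (Y(x) = (x + 8)/(x + 4*2) = (8 + x)/(x + 8) = (8 + x)/(8 + x) = 1)
n*(-10 + Y(-1)) = (I*√2)*(-10 + 1) = (I*√2)*(-9) = -9*I*√2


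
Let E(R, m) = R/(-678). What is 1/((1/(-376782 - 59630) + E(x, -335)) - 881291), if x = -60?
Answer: -49314556/43460470007789 ≈ -1.1347e-6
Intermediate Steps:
E(R, m) = -R/678 (E(R, m) = R*(-1/678) = -R/678)
1/((1/(-376782 - 59630) + E(x, -335)) - 881291) = 1/((1/(-376782 - 59630) - 1/678*(-60)) - 881291) = 1/((1/(-436412) + 10/113) - 881291) = 1/((-1/436412 + 10/113) - 881291) = 1/(4364007/49314556 - 881291) = 1/(-43460470007789/49314556) = -49314556/43460470007789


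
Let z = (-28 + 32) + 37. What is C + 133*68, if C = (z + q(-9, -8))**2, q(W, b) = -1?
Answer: 10644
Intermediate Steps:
z = 41 (z = 4 + 37 = 41)
C = 1600 (C = (41 - 1)**2 = 40**2 = 1600)
C + 133*68 = 1600 + 133*68 = 1600 + 9044 = 10644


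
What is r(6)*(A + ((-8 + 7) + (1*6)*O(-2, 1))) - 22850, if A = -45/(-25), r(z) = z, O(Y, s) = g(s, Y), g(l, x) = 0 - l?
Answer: -114406/5 ≈ -22881.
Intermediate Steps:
g(l, x) = -l
O(Y, s) = -s
A = 9/5 (A = -45*(-1/25) = 9/5 ≈ 1.8000)
r(6)*(A + ((-8 + 7) + (1*6)*O(-2, 1))) - 22850 = 6*(9/5 + ((-8 + 7) + (1*6)*(-1*1))) - 22850 = 6*(9/5 + (-1 + 6*(-1))) - 22850 = 6*(9/5 + (-1 - 6)) - 22850 = 6*(9/5 - 7) - 22850 = 6*(-26/5) - 22850 = -156/5 - 22850 = -114406/5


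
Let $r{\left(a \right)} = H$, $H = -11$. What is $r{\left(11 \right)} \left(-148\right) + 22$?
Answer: $1650$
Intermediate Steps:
$r{\left(a \right)} = -11$
$r{\left(11 \right)} \left(-148\right) + 22 = \left(-11\right) \left(-148\right) + 22 = 1628 + 22 = 1650$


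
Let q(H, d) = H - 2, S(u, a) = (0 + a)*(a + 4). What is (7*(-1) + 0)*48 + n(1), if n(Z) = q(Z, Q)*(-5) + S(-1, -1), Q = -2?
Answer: -334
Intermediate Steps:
S(u, a) = a*(4 + a)
q(H, d) = -2 + H
n(Z) = 7 - 5*Z (n(Z) = (-2 + Z)*(-5) - (4 - 1) = (10 - 5*Z) - 1*3 = (10 - 5*Z) - 3 = 7 - 5*Z)
(7*(-1) + 0)*48 + n(1) = (7*(-1) + 0)*48 + (7 - 5*1) = (-7 + 0)*48 + (7 - 5) = -7*48 + 2 = -336 + 2 = -334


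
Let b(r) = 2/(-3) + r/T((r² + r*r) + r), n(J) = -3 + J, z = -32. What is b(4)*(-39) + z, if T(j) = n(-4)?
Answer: 114/7 ≈ 16.286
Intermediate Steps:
T(j) = -7 (T(j) = -3 - 4 = -7)
b(r) = -⅔ - r/7 (b(r) = 2/(-3) + r/(-7) = 2*(-⅓) + r*(-⅐) = -⅔ - r/7)
b(4)*(-39) + z = (-⅔ - ⅐*4)*(-39) - 32 = (-⅔ - 4/7)*(-39) - 32 = -26/21*(-39) - 32 = 338/7 - 32 = 114/7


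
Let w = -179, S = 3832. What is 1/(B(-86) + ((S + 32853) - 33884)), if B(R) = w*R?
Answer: 1/18195 ≈ 5.4960e-5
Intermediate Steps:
B(R) = -179*R
1/(B(-86) + ((S + 32853) - 33884)) = 1/(-179*(-86) + ((3832 + 32853) - 33884)) = 1/(15394 + (36685 - 33884)) = 1/(15394 + 2801) = 1/18195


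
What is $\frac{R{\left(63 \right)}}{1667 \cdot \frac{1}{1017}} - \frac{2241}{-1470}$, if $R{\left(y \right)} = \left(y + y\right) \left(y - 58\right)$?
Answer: $\frac{315193149}{816830} \approx 385.87$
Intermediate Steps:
$R{\left(y \right)} = 2 y \left(-58 + y\right)$
$\frac{R{\left(63 \right)}}{1667 \cdot \frac{1}{1017}} - \frac{2241}{-1470} = \frac{2 \cdot 63 \left(-58 + 63\right)}{1667 \cdot \frac{1}{1017}} - \frac{2241}{-1470} = \frac{2 \cdot 63 \cdot 5}{1667 \cdot \frac{1}{1017}} - - \frac{747}{490} = \frac{630}{\frac{1667}{1017}} + \frac{747}{490} = 630 \cdot \frac{1017}{1667} + \frac{747}{490} = \frac{640710}{1667} + \frac{747}{490} = \frac{315193149}{816830}$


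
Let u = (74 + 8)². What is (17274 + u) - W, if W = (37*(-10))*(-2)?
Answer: 23258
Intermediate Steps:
u = 6724 (u = 82² = 6724)
W = 740 (W = -370*(-2) = 740)
(17274 + u) - W = (17274 + 6724) - 1*740 = 23998 - 740 = 23258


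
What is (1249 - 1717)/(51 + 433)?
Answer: -117/121 ≈ -0.96694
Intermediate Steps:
(1249 - 1717)/(51 + 433) = -468/484 = -468*1/484 = -117/121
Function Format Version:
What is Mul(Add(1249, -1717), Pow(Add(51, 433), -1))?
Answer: Rational(-117, 121) ≈ -0.96694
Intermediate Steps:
Mul(Add(1249, -1717), Pow(Add(51, 433), -1)) = Mul(-468, Pow(484, -1)) = Mul(-468, Rational(1, 484)) = Rational(-117, 121)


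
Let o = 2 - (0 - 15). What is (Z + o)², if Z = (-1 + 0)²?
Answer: 324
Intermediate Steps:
Z = 1 (Z = (-1)² = 1)
o = 17 (o = 2 - 1*(-15) = 2 + 15 = 17)
(Z + o)² = (1 + 17)² = 18² = 324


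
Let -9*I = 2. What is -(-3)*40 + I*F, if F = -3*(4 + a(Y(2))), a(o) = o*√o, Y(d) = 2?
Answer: 368/3 + 4*√2/3 ≈ 124.55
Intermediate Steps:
I = -2/9 (I = -⅑*2 = -2/9 ≈ -0.22222)
a(o) = o^(3/2)
F = -12 - 6*√2 (F = -3*(4 + 2^(3/2)) = -3*(4 + 2*√2) = -12 - 6*√2 ≈ -20.485)
-(-3)*40 + I*F = -(-3)*40 - 2*(-12 - 6*√2)/9 = -3*(-40) + (8/3 + 4*√2/3) = 120 + (8/3 + 4*√2/3) = 368/3 + 4*√2/3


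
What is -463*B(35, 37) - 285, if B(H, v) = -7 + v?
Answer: -14175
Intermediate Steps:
-463*B(35, 37) - 285 = -463*(-7 + 37) - 285 = -463*30 - 285 = -13890 - 285 = -14175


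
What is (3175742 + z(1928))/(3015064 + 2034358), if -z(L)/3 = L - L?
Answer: 1587871/2524711 ≈ 0.62893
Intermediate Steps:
z(L) = 0 (z(L) = -3*(L - L) = -3*0 = 0)
(3175742 + z(1928))/(3015064 + 2034358) = (3175742 + 0)/(3015064 + 2034358) = 3175742/5049422 = 3175742*(1/5049422) = 1587871/2524711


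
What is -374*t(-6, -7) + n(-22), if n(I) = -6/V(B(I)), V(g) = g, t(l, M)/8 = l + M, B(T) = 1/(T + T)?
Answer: 39160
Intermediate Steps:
B(T) = 1/(2*T)
t(l, M) = 8*M + 8*l (t(l, M) = 8*(l + M) = 8*(M + l) = 8*M + 8*l)
n(I) = -12*I (n(I) = -6*2*I = -12*I)
-374*t(-6, -7) + n(-22) = -374*(8*(-7) + 8*(-6)) - 12*(-22) = -374*(-56 - 48) + 264 = -374*(-104) + 264 = 38896 + 264 = 39160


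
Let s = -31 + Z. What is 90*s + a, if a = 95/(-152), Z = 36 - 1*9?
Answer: -2885/8 ≈ -360.63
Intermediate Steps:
Z = 27 (Z = 36 - 9 = 27)
s = -4 (s = -31 + 27 = -4)
a = -5/8 (a = 95*(-1/152) = -5/8 ≈ -0.62500)
90*s + a = 90*(-4) - 5/8 = -360 - 5/8 = -2885/8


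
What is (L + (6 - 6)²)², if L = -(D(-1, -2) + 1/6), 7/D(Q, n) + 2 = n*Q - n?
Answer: 121/9 ≈ 13.444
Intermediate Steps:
D(Q, n) = 7/(-2 - n + Q*n) (D(Q, n) = 7/(-2 + (n*Q - n)) = 7/(-2 + (Q*n - n)) = 7/(-2 + (-n + Q*n)) = 7/(-2 - n + Q*n))
L = -11/3 (L = -(7/(-2 - 1*(-2) - 1*(-2)) + 1/6) = -(7/(-2 + 2 + 2) + ⅙) = -(7/2 + ⅙) = -1*11/3 = -11/3 ≈ -3.6667)
(L + (6 - 6)²)² = (-11/3 + (6 - 6)²)² = (-11/3 + 0²)² = (-11/3 + 0)² = (-11/3)² = 121/9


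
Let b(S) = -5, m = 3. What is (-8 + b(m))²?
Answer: 169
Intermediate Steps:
(-8 + b(m))² = (-8 - 5)² = (-13)² = 169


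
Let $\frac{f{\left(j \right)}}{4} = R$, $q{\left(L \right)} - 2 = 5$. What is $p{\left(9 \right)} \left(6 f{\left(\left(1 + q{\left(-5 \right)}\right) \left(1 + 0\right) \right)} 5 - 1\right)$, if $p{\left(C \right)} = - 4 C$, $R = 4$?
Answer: $-17244$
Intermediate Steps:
$q{\left(L \right)} = 7$ ($q{\left(L \right)} = 2 + 5 = 7$)
$f{\left(j \right)} = 16$ ($f{\left(j \right)} = 4 \cdot 4 = 16$)
$p{\left(9 \right)} \left(6 f{\left(\left(1 + q{\left(-5 \right)}\right) \left(1 + 0\right) \right)} 5 - 1\right) = \left(-4\right) 9 \left(6 \cdot 16 \cdot 5 - 1\right) = - 36 \left(96 \cdot 5 - 1\right) = - 36 \left(480 - 1\right) = \left(-36\right) 479 = -17244$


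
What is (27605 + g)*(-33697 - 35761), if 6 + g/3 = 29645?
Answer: -8093385076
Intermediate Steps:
g = 88917 (g = -18 + 3*29645 = -18 + 88935 = 88917)
(27605 + g)*(-33697 - 35761) = (27605 + 88917)*(-33697 - 35761) = 116522*(-69458) = -8093385076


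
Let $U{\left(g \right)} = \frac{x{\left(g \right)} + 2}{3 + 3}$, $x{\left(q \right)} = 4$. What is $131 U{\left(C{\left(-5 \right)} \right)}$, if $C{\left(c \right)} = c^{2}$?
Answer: $131$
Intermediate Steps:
$U{\left(g \right)} = 1$ ($U{\left(g \right)} = \frac{4 + 2}{3 + 3} = \frac{6}{6} = 6 \cdot \frac{1}{6} = 1$)
$131 U{\left(C{\left(-5 \right)} \right)} = 131 \cdot 1 = 131$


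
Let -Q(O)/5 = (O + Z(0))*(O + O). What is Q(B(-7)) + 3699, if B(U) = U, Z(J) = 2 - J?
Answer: 3349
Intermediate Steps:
Q(O) = -10*O*(2 + O) (Q(O) = -5*(O + (2 - 1*0))*(O + O) = -5*(O + (2 + 0))*2*O = -5*(O + 2)*2*O = -5*(2 + O)*2*O = -10*O*(2 + O))
Q(B(-7)) + 3699 = -10*(-7)*(2 - 7) + 3699 = -10*(-7)*(-5) + 3699 = -350 + 3699 = 3349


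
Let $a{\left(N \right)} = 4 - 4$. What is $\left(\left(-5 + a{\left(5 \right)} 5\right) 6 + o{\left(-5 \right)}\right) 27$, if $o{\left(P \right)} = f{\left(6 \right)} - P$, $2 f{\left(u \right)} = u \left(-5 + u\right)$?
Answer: $-594$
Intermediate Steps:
$f{\left(u \right)} = \frac{u \left(-5 + u\right)}{2}$
$a{\left(N \right)} = 0$ ($a{\left(N \right)} = 4 - 4 = 0$)
$o{\left(P \right)} = 3 - P$ ($o{\left(P \right)} = \frac{1}{2} \cdot 6 \left(-5 + 6\right) - P = \frac{1}{2} \cdot 6 \cdot 1 - P = 3 - P$)
$\left(\left(-5 + a{\left(5 \right)} 5\right) 6 + o{\left(-5 \right)}\right) 27 = \left(\left(-5 + 0 \cdot 5\right) 6 + \left(3 - -5\right)\right) 27 = \left(\left(-5 + 0\right) 6 + \left(3 + 5\right)\right) 27 = \left(\left(-5\right) 6 + 8\right) 27 = \left(-30 + 8\right) 27 = \left(-22\right) 27 = -594$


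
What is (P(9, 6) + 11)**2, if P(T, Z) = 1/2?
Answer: 529/4 ≈ 132.25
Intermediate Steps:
P(T, Z) = 1/2
(P(9, 6) + 11)**2 = (1/2 + 11)**2 = (23/2)**2 = 529/4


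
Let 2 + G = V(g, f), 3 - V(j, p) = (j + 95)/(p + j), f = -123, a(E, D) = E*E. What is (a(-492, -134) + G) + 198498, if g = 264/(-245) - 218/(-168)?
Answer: 159031627746/360973 ≈ 4.4056e+5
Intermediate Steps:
a(E, D) = E**2
g = 647/2940 (g = 264*(-1/245) - 218*(-1/168) = -264/245 + 109/84 = 647/2940 ≈ 0.22007)
V(j, p) = 3 - (95 + j)/(j + p) (V(j, p) = 3 - (j + 95)/(p + j) = 3 - (95 + j)/(j + p))
G = 640920/360973 (G = -2 + (-95 + 2*(647/2940) + 3*(-123))/(647/2940 - 123) = -2 + (-95 + 647/1470 - 369)/(-360973/2940) = -2 - 2940/360973*(-681433/1470) = -2 + 1362866/360973 = 640920/360973 ≈ 1.7755)
(a(-492, -134) + G) + 198498 = ((-492)**2 + 640920/360973) + 198498 = (242064 + 640920/360973) + 198498 = 87379209192/360973 + 198498 = 159031627746/360973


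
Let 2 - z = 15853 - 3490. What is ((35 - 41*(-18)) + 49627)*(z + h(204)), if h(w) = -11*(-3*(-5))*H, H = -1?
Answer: -614678400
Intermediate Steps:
h(w) = 165 (h(w) = -11*(-3*(-5))*(-1) = -165*(-1) = -11*(-15) = 165)
z = -12361 (z = 2 - (15853 - 3490) = 2 - 1*12363 = 2 - 12363 = -12361)
((35 - 41*(-18)) + 49627)*(z + h(204)) = ((35 - 41*(-18)) + 49627)*(-12361 + 165) = ((35 + 738) + 49627)*(-12196) = (773 + 49627)*(-12196) = 50400*(-12196) = -614678400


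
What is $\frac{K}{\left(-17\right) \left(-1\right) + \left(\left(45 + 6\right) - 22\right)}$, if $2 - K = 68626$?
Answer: $- \frac{34312}{23} \approx -1491.8$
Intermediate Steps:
$K = -68624$ ($K = 2 - 68626 = -68624$)
$\frac{K}{\left(-17\right) \left(-1\right) + \left(\left(45 + 6\right) - 22\right)} = - \frac{68624}{\left(-17\right) \left(-1\right) + \left(\left(45 + 6\right) - 22\right)} = - \frac{68624}{17 + \left(51 - 22\right)} = - \frac{68624}{17 + 29} = - \frac{68624}{46} = \left(-68624\right) \frac{1}{46} = - \frac{34312}{23}$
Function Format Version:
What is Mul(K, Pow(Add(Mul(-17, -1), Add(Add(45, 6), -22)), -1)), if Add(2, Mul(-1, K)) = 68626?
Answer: Rational(-34312, 23) ≈ -1491.8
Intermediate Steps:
K = -68624 (K = Add(2, Mul(-1, 68626)) = Add(2, -68626) = -68624)
Mul(K, Pow(Add(Mul(-17, -1), Add(Add(45, 6), -22)), -1)) = Mul(-68624, Pow(Add(Mul(-17, -1), Add(Add(45, 6), -22)), -1)) = Mul(-68624, Pow(Add(17, Add(51, -22)), -1)) = Mul(-68624, Pow(Add(17, 29), -1)) = Mul(-68624, Pow(46, -1)) = Mul(-68624, Rational(1, 46)) = Rational(-34312, 23)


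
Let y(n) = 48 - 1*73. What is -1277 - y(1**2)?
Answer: -1252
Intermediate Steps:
y(n) = -25 (y(n) = 48 - 73 = -25)
-1277 - y(1**2) = -1277 - 1*(-25) = -1277 + 25 = -1252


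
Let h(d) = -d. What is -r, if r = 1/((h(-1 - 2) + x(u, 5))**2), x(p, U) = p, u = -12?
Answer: -1/81 ≈ -0.012346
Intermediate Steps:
r = 1/81 (r = 1/((-(-1 - 2) - 12)**2) = 1/((-1*(-3) - 12)**2) = 1/((3 - 12)**2) = 1/((-9)**2) = 1/81 ≈ 0.012346)
-r = -1*1/81 = -1/81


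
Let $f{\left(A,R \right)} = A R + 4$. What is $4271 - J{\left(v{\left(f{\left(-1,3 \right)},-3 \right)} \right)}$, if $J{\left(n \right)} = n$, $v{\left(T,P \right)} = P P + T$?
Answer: $4261$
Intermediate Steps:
$f{\left(A,R \right)} = 4 + A R$
$v{\left(T,P \right)} = T + P^{2}$ ($v{\left(T,P \right)} = P^{2} + T = T + P^{2}$)
$4271 - J{\left(v{\left(f{\left(-1,3 \right)},-3 \right)} \right)} = 4271 - \left(\left(4 - 3\right) + \left(-3\right)^{2}\right) = 4271 - \left(\left(4 - 3\right) + 9\right) = 4271 - \left(1 + 9\right) = 4271 - 10 = 4261$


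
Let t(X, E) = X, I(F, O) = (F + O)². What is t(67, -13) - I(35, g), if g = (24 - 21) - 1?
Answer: -1302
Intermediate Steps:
g = 2 (g = 3 - 1 = 2)
t(67, -13) - I(35, g) = 67 - (35 + 2)² = 67 - 1*37² = 67 - 1*1369 = 67 - 1369 = -1302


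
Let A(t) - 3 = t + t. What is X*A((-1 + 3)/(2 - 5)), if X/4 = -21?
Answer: -140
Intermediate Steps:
X = -84 (X = 4*(-21) = -84)
A(t) = 3 + 2*t (A(t) = 3 + (t + t) = 3 + 2*t)
X*A((-1 + 3)/(2 - 5)) = -84*(3 + 2*((-1 + 3)/(2 - 5))) = -84*(3 + 2*(2/(-3))) = -84*(3 + 2*(2*(-⅓))) = -84*(3 + 2*(-⅔)) = -84*(3 - 4/3) = -84*5/3 = -140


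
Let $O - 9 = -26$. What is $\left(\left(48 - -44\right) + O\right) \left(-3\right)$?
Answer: $-225$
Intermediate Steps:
$O = -17$ ($O = 9 - 26 = -17$)
$\left(\left(48 - -44\right) + O\right) \left(-3\right) = \left(\left(48 - -44\right) - 17\right) \left(-3\right) = \left(\left(48 + 44\right) - 17\right) \left(-3\right) = \left(92 - 17\right) \left(-3\right) = 75 \left(-3\right) = -225$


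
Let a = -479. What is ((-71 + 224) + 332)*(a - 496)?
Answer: -472875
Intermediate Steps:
((-71 + 224) + 332)*(a - 496) = ((-71 + 224) + 332)*(-479 - 496) = (153 + 332)*(-975) = 485*(-975) = -472875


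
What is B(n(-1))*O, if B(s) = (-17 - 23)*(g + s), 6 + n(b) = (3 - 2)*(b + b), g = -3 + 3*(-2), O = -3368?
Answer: -2290240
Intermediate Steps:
g = -9 (g = -3 - 6 = -9)
n(b) = -6 + 2*b (n(b) = -6 + (3 - 2)*(b + b) = -6 + 1*(2*b) = -6 + 2*b)
B(s) = 360 - 40*s (B(s) = (-17 - 23)*(-9 + s) = -40*(-9 + s) = 360 - 40*s)
B(n(-1))*O = (360 - 40*(-6 + 2*(-1)))*(-3368) = (360 - 40*(-6 - 2))*(-3368) = (360 - 40*(-8))*(-3368) = (360 + 320)*(-3368) = 680*(-3368) = -2290240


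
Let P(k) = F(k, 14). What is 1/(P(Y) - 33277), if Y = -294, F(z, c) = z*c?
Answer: -1/37393 ≈ -2.6743e-5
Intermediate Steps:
F(z, c) = c*z
P(k) = 14*k
1/(P(Y) - 33277) = 1/(14*(-294) - 33277) = 1/(-4116 - 33277) = 1/(-37393) = -1/37393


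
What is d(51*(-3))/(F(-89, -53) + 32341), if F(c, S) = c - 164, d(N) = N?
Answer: -51/10696 ≈ -0.0047681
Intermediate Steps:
F(c, S) = -164 + c
d(51*(-3))/(F(-89, -53) + 32341) = (51*(-3))/((-164 - 89) + 32341) = -153/(-253 + 32341) = -153/32088 = -153*1/32088 = -51/10696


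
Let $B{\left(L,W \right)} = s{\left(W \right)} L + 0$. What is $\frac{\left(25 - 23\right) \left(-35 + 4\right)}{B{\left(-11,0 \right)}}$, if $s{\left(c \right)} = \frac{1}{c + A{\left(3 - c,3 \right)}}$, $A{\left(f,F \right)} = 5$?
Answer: $\frac{310}{11} \approx 28.182$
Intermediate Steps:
$s{\left(c \right)} = \frac{1}{5 + c}$ ($s{\left(c \right)} = \frac{1}{c + 5} = \frac{1}{5 + c}$)
$B{\left(L,W \right)} = \frac{L}{5 + W}$ ($B{\left(L,W \right)} = \frac{L}{5 + W} + 0 = \frac{L}{5 + W}$)
$\frac{\left(25 - 23\right) \left(-35 + 4\right)}{B{\left(-11,0 \right)}} = \frac{\left(25 - 23\right) \left(-35 + 4\right)}{\left(-11\right) \frac{1}{5 + 0}} = \frac{2 \left(-31\right)}{\left(-11\right) \frac{1}{5}} = - \frac{62}{\left(-11\right) \frac{1}{5}} = - \frac{62}{- \frac{11}{5}} = \left(-62\right) \left(- \frac{5}{11}\right) = \frac{310}{11}$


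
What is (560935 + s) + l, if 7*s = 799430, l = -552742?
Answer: 856781/7 ≈ 1.2240e+5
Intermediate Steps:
s = 799430/7 (s = (⅐)*799430 = 799430/7 ≈ 1.1420e+5)
(560935 + s) + l = (560935 + 799430/7) - 552742 = 4725975/7 - 552742 = 856781/7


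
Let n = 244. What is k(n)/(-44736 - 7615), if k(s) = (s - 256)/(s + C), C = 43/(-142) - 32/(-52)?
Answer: 1704/1816181027 ≈ 9.3823e-7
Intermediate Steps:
C = 577/1846 (C = 43*(-1/142) - 32*(-1/52) = -43/142 + 8/13 = 577/1846 ≈ 0.31257)
k(s) = (-256 + s)/(577/1846 + s) (k(s) = (s - 256)/(s + 577/1846) = (-256 + s)/(577/1846 + s))
k(n)/(-44736 - 7615) = (1846*(-256 + 244)/(577 + 1846*244))/(-44736 - 7615) = (1846*(-12)/(577 + 450424))/(-52351) = (1846*(-12)/451001)*(-1/52351) = (1846*(1/451001)*(-12))*(-1/52351) = -22152/451001*(-1/52351) = 1704/1816181027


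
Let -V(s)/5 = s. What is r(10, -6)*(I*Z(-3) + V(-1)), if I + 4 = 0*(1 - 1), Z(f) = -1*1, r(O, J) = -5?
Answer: -45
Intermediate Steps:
Z(f) = -1
V(s) = -5*s
I = -4 (I = -4 + 0*(1 - 1) = -4 + 0*0 = -4 + 0 = -4)
r(10, -6)*(I*Z(-3) + V(-1)) = -5*(-4*(-1) - 5*(-1)) = -5*(4 + 5) = -5*9 = -45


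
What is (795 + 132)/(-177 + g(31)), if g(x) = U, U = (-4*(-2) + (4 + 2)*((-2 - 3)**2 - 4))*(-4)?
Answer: -927/713 ≈ -1.3001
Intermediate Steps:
U = -536 (U = (8 + 6*((-5)**2 - 4))*(-4) = (8 + 6*(25 - 4))*(-4) = (8 + 6*21)*(-4) = (8 + 126)*(-4) = 134*(-4) = -536)
g(x) = -536
(795 + 132)/(-177 + g(31)) = (795 + 132)/(-177 - 536) = 927/(-713) = 927*(-1/713) = -927/713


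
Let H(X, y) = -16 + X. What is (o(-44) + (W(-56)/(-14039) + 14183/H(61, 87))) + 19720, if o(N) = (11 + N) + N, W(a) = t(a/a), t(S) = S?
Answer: 12608678557/631755 ≈ 19958.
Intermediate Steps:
W(a) = 1 (W(a) = a/a = 1)
o(N) = 11 + 2*N
(o(-44) + (W(-56)/(-14039) + 14183/H(61, 87))) + 19720 = ((11 + 2*(-44)) + (1/(-14039) + 14183/(-16 + 61))) + 19720 = ((11 - 88) + (1*(-1/14039) + 14183/45)) + 19720 = (-77 + (-1/14039 + 14183*(1/45))) + 19720 = (-77 + (-1/14039 + 14183/45)) + 19720 = (-77 + 199115092/631755) + 19720 = 150469957/631755 + 19720 = 12608678557/631755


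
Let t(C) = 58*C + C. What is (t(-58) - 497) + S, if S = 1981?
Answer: -1938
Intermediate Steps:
t(C) = 59*C
(t(-58) - 497) + S = (59*(-58) - 497) + 1981 = (-3422 - 497) + 1981 = -3919 + 1981 = -1938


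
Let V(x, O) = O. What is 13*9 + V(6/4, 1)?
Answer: 118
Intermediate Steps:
13*9 + V(6/4, 1) = 13*9 + 1 = 117 + 1 = 118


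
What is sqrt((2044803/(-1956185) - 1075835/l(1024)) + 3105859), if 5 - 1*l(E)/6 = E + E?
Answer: sqrt(198431417679706994887512870)/7992971910 ≈ 1762.4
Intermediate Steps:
l(E) = 30 - 12*E (l(E) = 30 - 6*(E + E) = 30 - 12*E)
sqrt((2044803/(-1956185) - 1075835/l(1024)) + 3105859) = sqrt((2044803/(-1956185) - 1075835/(30 - 12*1024)) + 3105859) = sqrt((2044803*(-1/1956185) - 1075835/(30 - 12288)) + 3105859) = sqrt((-2044803/1956185 - 1075835/(-12258)) + 3105859) = sqrt((-2044803/1956185 - 1075835*(-1/12258)) + 3105859) = sqrt((-2044803/1956185 + 1075835/12258) + 3105859) = sqrt(2079467094301/23978915730 + 3105859) = sqrt(74477210697356371/23978915730) = sqrt(198431417679706994887512870)/7992971910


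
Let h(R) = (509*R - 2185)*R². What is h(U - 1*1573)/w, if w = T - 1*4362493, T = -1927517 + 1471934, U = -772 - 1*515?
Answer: 2981310832500/1204519 ≈ 2.4751e+6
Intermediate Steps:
U = -1287 (U = -772 - 515 = -1287)
T = -455583
h(R) = R²*(-2185 + 509*R) (h(R) = (-2185 + 509*R)*R² = R²*(-2185 + 509*R))
w = -4818076 (w = -455583 - 1*4362493 = -455583 - 4362493 = -4818076)
h(U - 1*1573)/w = ((-1287 - 1*1573)²*(-2185 + 509*(-1287 - 1*1573)))/(-4818076) = ((-1287 - 1573)²*(-2185 + 509*(-1287 - 1573)))*(-1/4818076) = ((-2860)²*(-2185 + 509*(-2860)))*(-1/4818076) = (8179600*(-2185 - 1455740))*(-1/4818076) = (8179600*(-1457925))*(-1/4818076) = -11925243330000*(-1/4818076) = 2981310832500/1204519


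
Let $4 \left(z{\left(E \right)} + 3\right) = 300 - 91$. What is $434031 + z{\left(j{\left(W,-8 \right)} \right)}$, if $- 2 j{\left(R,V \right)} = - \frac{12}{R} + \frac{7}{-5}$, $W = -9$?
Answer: $\frac{1736321}{4} \approx 4.3408 \cdot 10^{5}$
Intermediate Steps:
$j{\left(R,V \right)} = \frac{7}{10} + \frac{6}{R}$ ($j{\left(R,V \right)} = - \frac{- \frac{12}{R} + \frac{7}{-5}}{2} = - \frac{- \frac{12}{R} + 7 \left(- \frac{1}{5}\right)}{2} = - \frac{- \frac{12}{R} - \frac{7}{5}}{2} = - \frac{- \frac{7}{5} - \frac{12}{R}}{2} = \frac{7}{10} + \frac{6}{R}$)
$z{\left(E \right)} = \frac{197}{4}$ ($z{\left(E \right)} = -3 + \frac{300 - 91}{4} = -3 + \frac{1}{4} \cdot 209 = -3 + \frac{209}{4} = \frac{197}{4}$)
$434031 + z{\left(j{\left(W,-8 \right)} \right)} = 434031 + \frac{197}{4} = \frac{1736321}{4}$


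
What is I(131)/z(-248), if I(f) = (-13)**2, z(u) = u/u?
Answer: 169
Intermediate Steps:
z(u) = 1
I(f) = 169
I(131)/z(-248) = 169/1 = 169*1 = 169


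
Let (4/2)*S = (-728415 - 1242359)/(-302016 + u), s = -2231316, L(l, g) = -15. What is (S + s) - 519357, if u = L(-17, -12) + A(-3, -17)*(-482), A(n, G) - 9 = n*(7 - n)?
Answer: -802945219370/291909 ≈ -2.7507e+6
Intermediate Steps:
A(n, G) = 9 + n*(7 - n)
u = 10107 (u = -15 + (9 - 1*(-3)**2 + 7*(-3))*(-482) = -15 + (9 - 1*9 - 21)*(-482) = -15 + (9 - 9 - 21)*(-482) = -15 - 21*(-482) = -15 + 10122 = 10107)
S = 985387/291909 (S = ((-728415 - 1242359)/(-302016 + 10107))/2 = (-1970774/(-291909))/2 = (-1970774*(-1/291909))/2 = (1/2)*(1970774/291909) = 985387/291909 ≈ 3.3757)
(S + s) - 519357 = (985387/291909 - 2231316) - 519357 = -651340236857/291909 - 519357 = -802945219370/291909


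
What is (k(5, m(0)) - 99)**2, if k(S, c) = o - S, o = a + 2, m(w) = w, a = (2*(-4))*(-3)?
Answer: 6084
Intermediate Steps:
a = 24 (a = -8*(-3) = 24)
o = 26 (o = 24 + 2 = 26)
k(S, c) = 26 - S
(k(5, m(0)) - 99)**2 = ((26 - 1*5) - 99)**2 = ((26 - 5) - 99)**2 = (21 - 99)**2 = (-78)**2 = 6084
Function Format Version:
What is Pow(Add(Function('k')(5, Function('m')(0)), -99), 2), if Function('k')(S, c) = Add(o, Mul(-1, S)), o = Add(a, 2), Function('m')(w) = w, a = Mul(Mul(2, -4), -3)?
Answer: 6084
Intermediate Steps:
a = 24 (a = Mul(-8, -3) = 24)
o = 26 (o = Add(24, 2) = 26)
Function('k')(S, c) = Add(26, Mul(-1, S))
Pow(Add(Function('k')(5, Function('m')(0)), -99), 2) = Pow(Add(Add(26, Mul(-1, 5)), -99), 2) = Pow(Add(Add(26, -5), -99), 2) = Pow(Add(21, -99), 2) = Pow(-78, 2) = 6084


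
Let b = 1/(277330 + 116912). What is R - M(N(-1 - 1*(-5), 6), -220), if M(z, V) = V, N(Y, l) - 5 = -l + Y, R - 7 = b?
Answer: 89492935/394242 ≈ 227.00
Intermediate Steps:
b = 1/394242 ≈ 2.5365e-6
R = 2759695/394242 (R = 7 + 1/394242 = 2759695/394242 ≈ 7.0000)
N(Y, l) = 5 + Y - l (N(Y, l) = 5 + (-l + Y) = 5 + (Y - l) = 5 + Y - l)
R - M(N(-1 - 1*(-5), 6), -220) = 2759695/394242 - 1*(-220) = 2759695/394242 + 220 = 89492935/394242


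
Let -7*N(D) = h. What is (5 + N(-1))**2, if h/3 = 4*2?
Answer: 121/49 ≈ 2.4694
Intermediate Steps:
h = 24 (h = 3*(4*2) = 3*8 = 24)
N(D) = -24/7 (N(D) = -1/7*24 = -24/7)
(5 + N(-1))**2 = (5 - 24/7)**2 = (11/7)**2 = 121/49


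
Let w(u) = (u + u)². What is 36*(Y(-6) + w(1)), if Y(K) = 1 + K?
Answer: -36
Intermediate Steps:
w(u) = 4*u² (w(u) = (2*u)² = 4*u²)
36*(Y(-6) + w(1)) = 36*((1 - 6) + 4*1²) = 36*(-5 + 4*1) = 36*(-5 + 4) = 36*(-1) = -36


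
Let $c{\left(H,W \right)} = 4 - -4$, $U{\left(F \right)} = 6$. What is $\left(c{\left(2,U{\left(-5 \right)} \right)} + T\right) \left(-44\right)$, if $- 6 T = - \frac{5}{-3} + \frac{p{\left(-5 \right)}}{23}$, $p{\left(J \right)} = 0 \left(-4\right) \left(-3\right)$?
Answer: $- \frac{3058}{9} \approx -339.78$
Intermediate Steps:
$p{\left(J \right)} = 0$ ($p{\left(J \right)} = 0 \left(-3\right) = 0$)
$c{\left(H,W \right)} = 8$ ($c{\left(H,W \right)} = 4 + 4 = 8$)
$T = - \frac{5}{18}$ ($T = - \frac{- \frac{5}{-3} + \frac{0}{23}}{6} = - \frac{\left(-5\right) \left(- \frac{1}{3}\right) + 0 \cdot \frac{1}{23}}{6} = - \frac{\frac{5}{3} + 0}{6} = \left(- \frac{1}{6}\right) \frac{5}{3} = - \frac{5}{18} \approx -0.27778$)
$\left(c{\left(2,U{\left(-5 \right)} \right)} + T\right) \left(-44\right) = \left(8 - \frac{5}{18}\right) \left(-44\right) = \frac{139}{18} \left(-44\right) = - \frac{3058}{9}$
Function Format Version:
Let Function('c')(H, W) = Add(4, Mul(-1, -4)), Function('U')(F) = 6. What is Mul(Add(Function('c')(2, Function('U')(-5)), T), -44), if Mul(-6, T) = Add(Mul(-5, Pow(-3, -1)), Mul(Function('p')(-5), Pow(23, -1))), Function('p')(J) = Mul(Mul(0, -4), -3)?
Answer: Rational(-3058, 9) ≈ -339.78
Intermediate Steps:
Function('p')(J) = 0 (Function('p')(J) = Mul(0, -3) = 0)
Function('c')(H, W) = 8 (Function('c')(H, W) = Add(4, 4) = 8)
T = Rational(-5, 18) (T = Mul(Rational(-1, 6), Add(Mul(-5, Pow(-3, -1)), Mul(0, Pow(23, -1)))) = Mul(Rational(-1, 6), Add(Mul(-5, Rational(-1, 3)), Mul(0, Rational(1, 23)))) = Mul(Rational(-1, 6), Add(Rational(5, 3), 0)) = Mul(Rational(-1, 6), Rational(5, 3)) = Rational(-5, 18) ≈ -0.27778)
Mul(Add(Function('c')(2, Function('U')(-5)), T), -44) = Mul(Add(8, Rational(-5, 18)), -44) = Mul(Rational(139, 18), -44) = Rational(-3058, 9)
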